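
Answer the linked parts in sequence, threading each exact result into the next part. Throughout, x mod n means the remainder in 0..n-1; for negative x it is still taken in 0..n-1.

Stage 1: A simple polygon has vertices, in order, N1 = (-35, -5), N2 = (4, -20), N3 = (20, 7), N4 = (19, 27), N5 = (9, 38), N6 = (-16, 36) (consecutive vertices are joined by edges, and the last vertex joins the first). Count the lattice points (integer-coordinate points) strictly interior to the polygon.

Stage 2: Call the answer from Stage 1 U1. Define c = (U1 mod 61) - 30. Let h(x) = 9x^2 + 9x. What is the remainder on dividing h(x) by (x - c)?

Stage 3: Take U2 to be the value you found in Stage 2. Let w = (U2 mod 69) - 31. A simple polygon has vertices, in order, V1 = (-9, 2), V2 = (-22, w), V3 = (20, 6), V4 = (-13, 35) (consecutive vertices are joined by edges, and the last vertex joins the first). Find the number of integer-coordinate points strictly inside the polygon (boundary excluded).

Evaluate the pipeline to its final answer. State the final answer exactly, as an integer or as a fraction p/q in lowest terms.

Stage 1: cross terms: (-35*-20 - 4*-5)=720, (4*7 - 20*-20)=428, (20*27 - 19*7)=407, (19*38 - 9*27)=479, (9*36 - -16*38)=932, (-16*-5 - -35*36)=1340; twice the area = |4306| = 4306; area = 2153; boundary points = 3 + 1 + 1 + 1 + 1 + 1 = 8; strictly interior points = area - boundary/2 + 1 = 2150; answer 2150
Stage 2: U1 = 2150; c = -15; remainder = value at the root: 9*(-15)^2 + 9*(-15)^1 = (2025) + (-135) = 1890; answer 1890
Stage 3: U2 = 1890; w = -4; cross terms: (-9*-4 - -22*2)=80, (-22*6 - 20*-4)=-52, (20*35 - -13*6)=778, (-13*2 - -9*35)=289; twice the area = |1095| = 1095; area = 1095/2; boundary points = 1 + 2 + 1 + 1 = 5; strictly interior points = area - boundary/2 + 1 = 546; answer 546

546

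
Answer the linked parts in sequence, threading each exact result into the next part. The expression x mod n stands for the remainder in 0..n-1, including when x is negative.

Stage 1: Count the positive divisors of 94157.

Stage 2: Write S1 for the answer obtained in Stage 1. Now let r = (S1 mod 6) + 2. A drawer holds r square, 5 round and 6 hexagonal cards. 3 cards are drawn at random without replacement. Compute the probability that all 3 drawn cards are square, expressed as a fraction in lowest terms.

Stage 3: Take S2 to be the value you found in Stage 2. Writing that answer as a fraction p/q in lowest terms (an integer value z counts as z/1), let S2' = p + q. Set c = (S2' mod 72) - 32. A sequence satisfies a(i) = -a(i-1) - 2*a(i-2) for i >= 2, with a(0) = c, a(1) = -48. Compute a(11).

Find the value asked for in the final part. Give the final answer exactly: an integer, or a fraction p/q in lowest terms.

-1170

Stage 1: 94157 = 7 * 13451; number of divisors = (1+1) * (1+1) = 4; answer 4
Stage 2: S1 = 4; r = 6; total draws C(17,3) = 680; favorable C(6,3) = 20; P = 1/34; answer 1/34
Stage 3: S2 = 1/34; threaded value p + q = 35; c = 3; a(2) = -1*(-48) - 2*(3) = 42; iterating: a(2)=42, a(3)=54, a(4)=-138, a(5)=30, a(6)=246, a(7)=-306, a(8)=-186, a(9)=798, a(10)=-426, a(11)=-1170; answer -1170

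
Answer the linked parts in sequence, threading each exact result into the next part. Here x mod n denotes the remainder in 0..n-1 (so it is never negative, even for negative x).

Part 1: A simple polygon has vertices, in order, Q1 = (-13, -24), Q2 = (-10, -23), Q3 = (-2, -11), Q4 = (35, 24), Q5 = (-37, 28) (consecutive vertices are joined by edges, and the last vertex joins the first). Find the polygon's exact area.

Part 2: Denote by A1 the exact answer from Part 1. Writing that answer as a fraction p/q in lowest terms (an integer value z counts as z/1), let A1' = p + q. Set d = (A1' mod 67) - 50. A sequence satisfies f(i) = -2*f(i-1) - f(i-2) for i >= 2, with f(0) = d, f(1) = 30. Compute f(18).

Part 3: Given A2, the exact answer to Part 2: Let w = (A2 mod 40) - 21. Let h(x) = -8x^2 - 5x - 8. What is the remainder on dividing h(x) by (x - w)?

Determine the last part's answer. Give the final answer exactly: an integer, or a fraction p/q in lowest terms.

Part 1: cross terms: (-13*-23 - -10*-24)=59, (-10*-11 - -2*-23)=64, (-2*24 - 35*-11)=337, (35*28 - -37*24)=1868, (-37*-24 - -13*28)=1252; twice the area = |3580| = 3580; area = 1790; answer 1790
Part 2: A1 = 1790; threaded value p + q = 1791; d = -1; f(2) = -2*(30) - 1*(-1) = -59; iterating: f(2)=-59, f(3)=88, f(4)=-117, f(5)=146, f(6)=-175, f(7)=204, f(8)=-233, f(9)=262, f(10)=-291, f(11)=320, f(12)=-349, f(13)=378, f(14)=-407, f(15)=436, f(16)=-465, f(17)=494, f(18)=-523; answer -523
Part 3: A2 = -523; w = 16; remainder = value at the root: -8*(16)^2 - 5*(16)^1 - 8 = (-2048) + (-80) + (-8) = -2136; answer -2136

-2136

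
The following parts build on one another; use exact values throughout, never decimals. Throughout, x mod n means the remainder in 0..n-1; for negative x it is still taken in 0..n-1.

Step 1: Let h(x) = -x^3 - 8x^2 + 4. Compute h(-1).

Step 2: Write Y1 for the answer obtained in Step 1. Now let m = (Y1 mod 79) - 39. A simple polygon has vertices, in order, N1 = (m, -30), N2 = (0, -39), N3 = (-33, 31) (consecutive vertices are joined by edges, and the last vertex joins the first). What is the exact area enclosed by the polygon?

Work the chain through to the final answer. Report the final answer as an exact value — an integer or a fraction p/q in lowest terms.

2887/2

Step 1: -1*(-1)^3 - 8*(-1)^2 + 4 = (1) + (-8) + (4) = -3; answer -3
Step 2: Y1 = -3; m = 37; cross terms: (37*-39 - 0*-30)=-1443, (0*31 - -33*-39)=-1287, (-33*-30 - 37*31)=-157; twice the area = |-2887| = 2887; area = 2887/2; answer 2887/2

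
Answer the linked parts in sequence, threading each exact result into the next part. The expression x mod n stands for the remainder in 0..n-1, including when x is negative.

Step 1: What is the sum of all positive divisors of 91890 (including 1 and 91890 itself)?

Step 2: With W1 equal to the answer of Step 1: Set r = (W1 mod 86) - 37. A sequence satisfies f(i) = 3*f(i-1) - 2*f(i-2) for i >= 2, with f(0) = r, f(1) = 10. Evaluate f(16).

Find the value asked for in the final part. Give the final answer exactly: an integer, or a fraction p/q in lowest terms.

Step 1: 91890 = 2 * 3^2 * 5 * 1021; sigma = (1 + 2) * (1 + 3 + 9) * (1 + 5) * (1 + 1021) = 3 * 13 * 6 * 1022 = 239148; answer 239148
Step 2: W1 = 239148; r = 31; f(2) = 3*(10) - 2*(31) = -32; iterating: f(2)=-32, f(3)=-116, f(4)=-284, f(5)=-620, f(6)=-1292, f(7)=-2636, f(8)=-5324, f(9)=-10700, f(10)=-21452, f(11)=-42956, f(12)=-85964, f(13)=-171980, f(14)=-344012, f(15)=-688076, f(16)=-1376204; answer -1376204

-1376204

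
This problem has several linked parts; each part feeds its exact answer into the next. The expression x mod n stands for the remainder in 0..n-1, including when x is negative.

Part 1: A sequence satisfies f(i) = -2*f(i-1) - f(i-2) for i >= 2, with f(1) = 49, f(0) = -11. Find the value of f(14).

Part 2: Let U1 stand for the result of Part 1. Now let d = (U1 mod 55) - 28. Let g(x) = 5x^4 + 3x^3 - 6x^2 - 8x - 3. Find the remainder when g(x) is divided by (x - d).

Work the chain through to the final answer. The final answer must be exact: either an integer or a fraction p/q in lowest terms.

Part 1: f(2) = -2*(49) - 1*(-11) = -87; iterating: f(2)=-87, f(3)=125, f(4)=-163, f(5)=201, f(6)=-239, f(7)=277, f(8)=-315, f(9)=353, f(10)=-391, f(11)=429, f(12)=-467, f(13)=505, f(14)=-543; answer -543
Part 2: U1 = -543; d = -21; remainder = value at the root: 5*(-21)^4 + 3*(-21)^3 - 6*(-21)^2 - 8*(-21)^1 - 3 = (972405) + (-27783) + (-2646) + (168) + (-3) = 942141; answer 942141

942141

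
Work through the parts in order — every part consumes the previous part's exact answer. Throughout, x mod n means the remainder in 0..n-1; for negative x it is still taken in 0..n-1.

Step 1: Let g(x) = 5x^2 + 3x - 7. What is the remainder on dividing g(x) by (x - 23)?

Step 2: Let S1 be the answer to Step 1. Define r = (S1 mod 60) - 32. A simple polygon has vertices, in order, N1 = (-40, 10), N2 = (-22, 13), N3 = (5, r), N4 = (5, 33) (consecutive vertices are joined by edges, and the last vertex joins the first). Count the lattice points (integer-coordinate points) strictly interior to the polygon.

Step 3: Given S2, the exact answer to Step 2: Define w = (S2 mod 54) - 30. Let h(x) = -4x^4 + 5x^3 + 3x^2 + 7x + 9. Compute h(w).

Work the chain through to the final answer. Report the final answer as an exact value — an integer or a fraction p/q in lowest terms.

Step 1: remainder = value at the root: 5*(23)^2 + 3*(23)^1 - 7 = (2645) + (69) + (-7) = 2707; answer 2707
Step 2: S1 = 2707; r = -25; cross terms: (-40*13 - -22*10)=-300, (-22*-25 - 5*13)=485, (5*33 - 5*-25)=290, (5*10 - -40*33)=1370; twice the area = |1845| = 1845; area = 1845/2; boundary points = 3 + 1 + 58 + 1 = 63; strictly interior points = area - boundary/2 + 1 = 892; answer 892
Step 3: S2 = 892; w = -2; -4*(-2)^4 + 5*(-2)^3 + 3*(-2)^2 + 7*(-2)^1 + 9 = (-64) + (-40) + (12) + (-14) + (9) = -97; answer -97

-97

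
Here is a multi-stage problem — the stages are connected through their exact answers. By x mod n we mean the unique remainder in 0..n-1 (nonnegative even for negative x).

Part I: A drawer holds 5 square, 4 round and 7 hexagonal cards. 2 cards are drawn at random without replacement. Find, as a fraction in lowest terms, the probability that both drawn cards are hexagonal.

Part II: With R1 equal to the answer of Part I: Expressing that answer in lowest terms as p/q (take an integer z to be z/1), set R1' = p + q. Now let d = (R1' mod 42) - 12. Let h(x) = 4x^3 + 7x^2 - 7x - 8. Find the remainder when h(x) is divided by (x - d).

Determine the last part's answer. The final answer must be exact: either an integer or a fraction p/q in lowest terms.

Part I: total draws C(16,2) = 120; favorable C(7,2) = 21; P = 7/40; answer 7/40
Part II: R1 = 7/40; threaded value p + q = 47; d = -7; remainder = value at the root: 4*(-7)^3 + 7*(-7)^2 - 7*(-7)^1 - 8 = (-1372) + (343) + (49) + (-8) = -988; answer -988

-988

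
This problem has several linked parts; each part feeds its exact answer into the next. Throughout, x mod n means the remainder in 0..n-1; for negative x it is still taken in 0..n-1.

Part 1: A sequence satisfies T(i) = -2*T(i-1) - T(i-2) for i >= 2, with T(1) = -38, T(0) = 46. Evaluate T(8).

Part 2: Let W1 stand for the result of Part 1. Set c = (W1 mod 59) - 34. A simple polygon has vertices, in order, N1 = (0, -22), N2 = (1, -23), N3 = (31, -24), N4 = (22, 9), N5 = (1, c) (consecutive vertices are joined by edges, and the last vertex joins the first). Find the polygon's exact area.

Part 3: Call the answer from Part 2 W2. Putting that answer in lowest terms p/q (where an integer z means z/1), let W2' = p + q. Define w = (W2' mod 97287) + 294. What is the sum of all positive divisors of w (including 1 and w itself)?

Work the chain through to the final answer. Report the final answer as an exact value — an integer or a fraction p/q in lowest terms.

Part 1: T(2) = -2*(-38) - 1*(46) = 30; iterating: T(2)=30, T(3)=-22, T(4)=14, T(5)=-6, T(6)=-2, T(7)=10, T(8)=-18; answer -18
Part 2: W1 = -18; c = 7; cross terms: (0*-23 - 1*-22)=22, (1*-24 - 31*-23)=689, (31*9 - 22*-24)=807, (22*7 - 1*9)=145, (1*-22 - 0*7)=-22; twice the area = |1641| = 1641; area = 1641/2; answer 1641/2
Part 3: W2 = 1641/2; threaded value p + q = 1643; w = 1937; 1937 = 13 * 149; sigma = (1 + 13) * (1 + 149) = 14 * 150 = 2100; answer 2100

2100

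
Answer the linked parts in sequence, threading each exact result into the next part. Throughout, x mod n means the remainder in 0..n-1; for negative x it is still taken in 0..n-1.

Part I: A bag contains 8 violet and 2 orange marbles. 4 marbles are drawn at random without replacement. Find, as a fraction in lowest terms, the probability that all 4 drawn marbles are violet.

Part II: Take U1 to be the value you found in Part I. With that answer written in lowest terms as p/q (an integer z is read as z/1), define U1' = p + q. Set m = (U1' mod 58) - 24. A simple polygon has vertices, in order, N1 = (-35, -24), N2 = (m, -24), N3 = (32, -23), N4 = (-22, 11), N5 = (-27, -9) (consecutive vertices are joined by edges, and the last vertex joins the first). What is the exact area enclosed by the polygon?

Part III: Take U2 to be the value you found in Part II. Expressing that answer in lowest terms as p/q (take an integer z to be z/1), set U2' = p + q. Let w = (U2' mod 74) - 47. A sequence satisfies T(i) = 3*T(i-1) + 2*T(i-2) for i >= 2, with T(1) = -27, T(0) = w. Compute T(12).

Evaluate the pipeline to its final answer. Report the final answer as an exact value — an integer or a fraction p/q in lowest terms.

Part I: total draws C(10,4) = 210; favorable C(8,4) = 70; P = 1/3; answer 1/3
Part II: U1 = 1/3; threaded value p + q = 4; m = -20; cross terms: (-35*-24 - -20*-24)=360, (-20*-23 - 32*-24)=1228, (32*11 - -22*-23)=-154, (-22*-9 - -27*11)=495, (-27*-24 - -35*-9)=333; twice the area = |2262| = 2262; area = 1131; answer 1131
Part III: U2 = 1131; threaded value p + q = 1132; w = -25; T(2) = 3*(-27) + 2*(-25) = -131; iterating: T(2)=-131, T(3)=-447, T(4)=-1603, T(5)=-5703, T(6)=-20315, T(7)=-72351, T(8)=-257683, T(9)=-917751, T(10)=-3268619, T(11)=-11641359, T(12)=-41461315; answer -41461315

-41461315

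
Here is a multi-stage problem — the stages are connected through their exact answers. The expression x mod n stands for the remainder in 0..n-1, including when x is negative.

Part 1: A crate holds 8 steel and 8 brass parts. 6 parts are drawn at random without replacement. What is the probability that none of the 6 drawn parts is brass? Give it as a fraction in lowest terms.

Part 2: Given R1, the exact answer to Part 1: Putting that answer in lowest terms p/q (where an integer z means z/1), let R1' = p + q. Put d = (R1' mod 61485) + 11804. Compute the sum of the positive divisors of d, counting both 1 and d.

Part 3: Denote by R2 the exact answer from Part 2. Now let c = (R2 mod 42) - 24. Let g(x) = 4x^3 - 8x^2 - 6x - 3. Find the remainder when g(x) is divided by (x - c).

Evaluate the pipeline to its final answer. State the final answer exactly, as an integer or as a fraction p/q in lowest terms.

Part 1: total draws C(16,6) = 8008; favorable C(8,6) = 28; P = 1/286; answer 1/286
Part 2: R1 = 1/286; threaded value p + q = 287; d = 12091; 12091 = 107 * 113; sigma = (1 + 107) * (1 + 113) = 108 * 114 = 12312; answer 12312
Part 3: R2 = 12312; c = -18; remainder = value at the root: 4*(-18)^3 - 8*(-18)^2 - 6*(-18)^1 - 3 = (-23328) + (-2592) + (108) + (-3) = -25815; answer -25815

-25815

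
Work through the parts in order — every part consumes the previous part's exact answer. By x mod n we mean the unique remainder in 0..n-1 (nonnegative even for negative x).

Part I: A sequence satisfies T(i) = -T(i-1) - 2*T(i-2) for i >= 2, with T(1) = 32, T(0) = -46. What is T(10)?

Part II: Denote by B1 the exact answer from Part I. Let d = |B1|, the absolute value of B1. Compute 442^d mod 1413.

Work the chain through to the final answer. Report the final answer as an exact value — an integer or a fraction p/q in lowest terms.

1198

Part I: T(2) = -1*(32) - 2*(-46) = 60; iterating: T(2)=60, T(3)=-124, T(4)=4, T(5)=244, T(6)=-252, T(7)=-236, T(8)=740, T(9)=-268, T(10)=-1212; answer -1212
Part II: B1 = -1212; d = 1212; squarings mod 1413: 442^1=442, 442^2=370, 442^4=1252, 442^8=487, 442^16=1198, 442^32=1009, 442^64=721, 442^128=1270, 442^256=667, 442^512=1207, 442^1024=46; 442^1212 = 442^4 * 442^8 * 442^16 * 442^32 * 442^128 * 442^1024 = 1198 (mod 1413); answer 1198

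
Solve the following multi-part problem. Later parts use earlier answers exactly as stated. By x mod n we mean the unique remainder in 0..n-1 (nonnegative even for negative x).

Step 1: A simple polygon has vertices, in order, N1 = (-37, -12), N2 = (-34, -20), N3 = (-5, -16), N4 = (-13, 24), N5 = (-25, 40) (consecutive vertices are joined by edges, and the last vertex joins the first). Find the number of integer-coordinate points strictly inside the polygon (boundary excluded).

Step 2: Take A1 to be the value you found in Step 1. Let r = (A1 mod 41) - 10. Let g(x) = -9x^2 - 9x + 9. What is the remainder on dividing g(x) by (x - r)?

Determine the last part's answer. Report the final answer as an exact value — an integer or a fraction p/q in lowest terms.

Step 1: cross terms: (-37*-20 - -34*-12)=332, (-34*-16 - -5*-20)=444, (-5*24 - -13*-16)=-328, (-13*40 - -25*24)=80, (-25*-12 - -37*40)=1780; twice the area = |2308| = 2308; area = 1154; boundary points = 1 + 1 + 8 + 4 + 4 = 18; strictly interior points = area - boundary/2 + 1 = 1146; answer 1146
Step 2: A1 = 1146; r = 29; remainder = value at the root: -9*(29)^2 - 9*(29)^1 + 9 = (-7569) + (-261) + (9) = -7821; answer -7821

-7821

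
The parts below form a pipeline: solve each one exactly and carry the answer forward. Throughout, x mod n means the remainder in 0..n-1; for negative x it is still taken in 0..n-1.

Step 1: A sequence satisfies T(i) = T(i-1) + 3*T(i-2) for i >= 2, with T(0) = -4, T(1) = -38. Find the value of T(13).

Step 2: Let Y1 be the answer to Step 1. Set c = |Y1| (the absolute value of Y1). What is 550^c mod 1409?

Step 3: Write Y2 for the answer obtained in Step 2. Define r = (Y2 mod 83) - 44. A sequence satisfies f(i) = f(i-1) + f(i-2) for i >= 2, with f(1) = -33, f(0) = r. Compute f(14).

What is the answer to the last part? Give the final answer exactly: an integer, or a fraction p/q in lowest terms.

-4286

Step 1: T(2) = 1*(-38) + 3*(-4) = -50; iterating: T(2)=-50, T(3)=-164, T(4)=-314, T(5)=-806, T(6)=-1748, T(7)=-4166, T(8)=-9410, T(9)=-21908, T(10)=-50138, T(11)=-115862, T(12)=-266276, T(13)=-613862; answer -613862
Step 2: Y1 = -613862; c = 613862; squarings mod 1409: 550^1=550, 550^2=974, 550^4=419, 550^8=845, 550^16=1071, 550^32=115, 550^64=544, 550^128=46, 550^256=707, 550^512=1063, 550^1024=1360, 550^2048=992, 550^4096=582, 550^8192=564, 550^16384=1071, 550^32768=115, 550^65536=544, 550^131072=46, 550^262144=707, 550^524288=1063; 550^613862 = 550^2 * 550^4 * 550^32 * 550^64 * 550^128 * 550^256 * 550^1024 * 550^2048 * 550^4096 * 550^16384 * 550^65536 * 550^524288 = 743 (mod 1409); answer 743
Step 3: Y2 = 743; r = 35; f(2) = 1*(-33) + 1*(35) = 2; iterating: f(2)=2, f(3)=-31, f(4)=-29, f(5)=-60, f(6)=-89, f(7)=-149, f(8)=-238, f(9)=-387, f(10)=-625, f(11)=-1012, f(12)=-1637, f(13)=-2649, f(14)=-4286; answer -4286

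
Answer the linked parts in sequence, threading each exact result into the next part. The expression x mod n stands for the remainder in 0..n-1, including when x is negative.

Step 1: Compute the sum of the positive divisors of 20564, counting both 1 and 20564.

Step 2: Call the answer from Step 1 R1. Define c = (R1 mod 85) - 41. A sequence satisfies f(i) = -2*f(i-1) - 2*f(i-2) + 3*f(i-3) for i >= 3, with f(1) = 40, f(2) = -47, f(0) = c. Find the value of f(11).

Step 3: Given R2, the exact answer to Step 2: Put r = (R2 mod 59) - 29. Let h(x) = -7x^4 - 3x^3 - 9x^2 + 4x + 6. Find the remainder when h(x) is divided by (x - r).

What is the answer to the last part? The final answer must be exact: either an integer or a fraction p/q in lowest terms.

-151578

Step 1: 20564 = 2^2 * 53 * 97; sigma = (1 + 2 + 4) * (1 + 53) * (1 + 97) = 7 * 54 * 98 = 37044; answer 37044
Step 2: R1 = 37044; c = 28; f(3) = -2*(-47) - 2*(40) + 3*(28) = 98; iterating: f(3)=98, f(4)=18, f(5)=-373, f(6)=1004, f(7)=-1208, f(8)=-711, f(9)=6850, f(10)=-15902, f(11)=15971; answer 15971
Step 3: R2 = 15971; r = 12; remainder = value at the root: -7*(12)^4 - 3*(12)^3 - 9*(12)^2 + 4*(12)^1 + 6 = (-145152) + (-5184) + (-1296) + (48) + (6) = -151578; answer -151578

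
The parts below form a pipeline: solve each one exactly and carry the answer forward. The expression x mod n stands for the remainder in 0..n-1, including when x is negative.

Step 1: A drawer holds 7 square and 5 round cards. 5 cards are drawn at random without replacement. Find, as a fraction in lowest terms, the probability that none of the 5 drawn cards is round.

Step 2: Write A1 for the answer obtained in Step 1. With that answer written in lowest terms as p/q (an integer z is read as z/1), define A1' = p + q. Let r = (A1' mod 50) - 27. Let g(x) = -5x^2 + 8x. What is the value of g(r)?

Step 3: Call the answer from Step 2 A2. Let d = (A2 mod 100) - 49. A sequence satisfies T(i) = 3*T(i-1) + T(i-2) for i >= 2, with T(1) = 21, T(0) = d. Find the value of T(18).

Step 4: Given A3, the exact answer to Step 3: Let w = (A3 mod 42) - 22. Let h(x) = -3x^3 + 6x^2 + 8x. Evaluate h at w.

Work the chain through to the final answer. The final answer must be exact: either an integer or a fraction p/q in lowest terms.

11

Step 1: total draws C(12,5) = 792; favorable C(7,5) = 21; P = 7/264; answer 7/264
Step 2: A1 = 7/264; threaded value p + q = 271; r = -6; -5*(-6)^2 + 8*(-6)^1 = (-180) + (-48) = -228; answer -228
Step 3: A2 = -228; d = 23; T(2) = 3*(21) + 1*(23) = 86; iterating: T(2)=86, T(3)=279, T(4)=923, T(5)=3048, T(6)=10067, T(7)=33249, T(8)=109814, T(9)=362691, T(10)=1197887, T(11)=3956352, T(12)=13066943, T(13)=43157181, T(14)=142538486, T(15)=470772639, T(16)=1554856403, T(17)=5135341848, T(18)=16960881947; answer 16960881947
Step 4: A3 = 16960881947; w = 1; -3*(1)^3 + 6*(1)^2 + 8*(1)^1 = (-3) + (6) + (8) = 11; answer 11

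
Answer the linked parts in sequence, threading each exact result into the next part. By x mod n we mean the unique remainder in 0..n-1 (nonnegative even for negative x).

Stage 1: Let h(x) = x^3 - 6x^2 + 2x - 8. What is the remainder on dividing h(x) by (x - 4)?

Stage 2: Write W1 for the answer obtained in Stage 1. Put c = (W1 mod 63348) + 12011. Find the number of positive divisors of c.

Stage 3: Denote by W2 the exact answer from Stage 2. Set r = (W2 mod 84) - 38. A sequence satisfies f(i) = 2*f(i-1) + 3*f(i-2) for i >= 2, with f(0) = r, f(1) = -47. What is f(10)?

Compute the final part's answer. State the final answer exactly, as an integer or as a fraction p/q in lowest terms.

-1018600

Stage 1: remainder = value at the root: 1*(4)^3 - 6*(4)^2 + 2*(4)^1 - 8 = (64) + (-96) + (8) + (-8) = -32; answer -32
Stage 2: W1 = -32; c = 75327; 75327 = 3 * 7 * 17 * 211; number of divisors = (1+1) * (1+1) * (1+1) * (1+1) = 16; answer 16
Stage 3: W2 = 16; r = -22; f(2) = 2*(-47) + 3*(-22) = -160; iterating: f(2)=-160, f(3)=-461, f(4)=-1402, f(5)=-4187, f(6)=-12580, f(7)=-37721, f(8)=-113182, f(9)=-339527, f(10)=-1018600; answer -1018600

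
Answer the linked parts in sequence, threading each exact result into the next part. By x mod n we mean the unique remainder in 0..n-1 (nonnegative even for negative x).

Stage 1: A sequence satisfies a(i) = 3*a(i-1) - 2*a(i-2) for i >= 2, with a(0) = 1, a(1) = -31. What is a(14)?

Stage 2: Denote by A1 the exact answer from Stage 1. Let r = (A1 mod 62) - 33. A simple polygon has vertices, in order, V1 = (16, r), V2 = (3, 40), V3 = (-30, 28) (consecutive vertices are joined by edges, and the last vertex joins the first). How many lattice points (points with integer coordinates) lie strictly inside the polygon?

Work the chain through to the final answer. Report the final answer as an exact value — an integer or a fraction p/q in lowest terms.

Stage 1: a(2) = 3*(-31) - 2*(1) = -95; iterating: a(2)=-95, a(3)=-223, a(4)=-479, a(5)=-991, a(6)=-2015, a(7)=-4063, a(8)=-8159, a(9)=-16351, a(10)=-32735, a(11)=-65503, a(12)=-131039, a(13)=-262111, a(14)=-524255; answer -524255
Stage 2: A1 = -524255; r = -16; cross terms: (16*40 - 3*-16)=688, (3*28 - -30*40)=1284, (-30*-16 - 16*28)=32; twice the area = |2004| = 2004; area = 1002; boundary points = 1 + 3 + 2 = 6; strictly interior points = area - boundary/2 + 1 = 1000; answer 1000

1000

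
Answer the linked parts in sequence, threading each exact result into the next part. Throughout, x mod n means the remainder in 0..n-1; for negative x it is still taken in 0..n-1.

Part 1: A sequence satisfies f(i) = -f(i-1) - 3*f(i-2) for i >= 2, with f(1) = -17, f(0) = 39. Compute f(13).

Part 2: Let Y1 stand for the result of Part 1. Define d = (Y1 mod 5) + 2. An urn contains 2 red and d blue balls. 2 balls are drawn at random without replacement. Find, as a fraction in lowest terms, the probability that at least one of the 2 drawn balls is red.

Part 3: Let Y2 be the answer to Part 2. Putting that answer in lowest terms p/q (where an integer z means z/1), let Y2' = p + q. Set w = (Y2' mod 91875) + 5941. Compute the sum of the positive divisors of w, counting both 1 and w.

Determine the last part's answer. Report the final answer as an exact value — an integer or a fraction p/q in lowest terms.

Part 1: f(2) = -1*(-17) - 3*(39) = -100; iterating: f(2)=-100, f(3)=151, f(4)=149, f(5)=-602, f(6)=155, f(7)=1651, f(8)=-2116, f(9)=-2837, f(10)=9185, f(11)=-674, f(12)=-26881, f(13)=28903; answer 28903
Part 2: Y1 = 28903; d = 5; total draws C(7,2) = 21; complement C(5,2) = 10; favorable 21 - 10 = 11; P = 11/21; answer 11/21
Part 3: Y2 = 11/21; threaded value p + q = 32; w = 5973; 5973 = 3 * 11 * 181; sigma = (1 + 3) * (1 + 11) * (1 + 181) = 4 * 12 * 182 = 8736; answer 8736

8736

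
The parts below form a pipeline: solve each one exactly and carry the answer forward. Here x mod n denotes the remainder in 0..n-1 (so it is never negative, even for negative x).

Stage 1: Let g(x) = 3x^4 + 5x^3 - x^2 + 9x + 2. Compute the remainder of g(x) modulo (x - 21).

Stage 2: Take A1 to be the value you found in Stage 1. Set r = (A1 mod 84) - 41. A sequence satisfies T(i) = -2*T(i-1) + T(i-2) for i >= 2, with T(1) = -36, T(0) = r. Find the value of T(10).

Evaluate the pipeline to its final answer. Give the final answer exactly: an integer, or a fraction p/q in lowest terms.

47193

Stage 1: remainder = value at the root: 3*(21)^4 + 5*(21)^3 - 1*(21)^2 + 9*(21)^1 + 2 = (583443) + (46305) + (-441) + (189) + (2) = 629498; answer 629498
Stage 2: A1 = 629498; r = -39; T(2) = -2*(-36) + 1*(-39) = 33; iterating: T(2)=33, T(3)=-102, T(4)=237, T(5)=-576, T(6)=1389, T(7)=-3354, T(8)=8097, T(9)=-19548, T(10)=47193; answer 47193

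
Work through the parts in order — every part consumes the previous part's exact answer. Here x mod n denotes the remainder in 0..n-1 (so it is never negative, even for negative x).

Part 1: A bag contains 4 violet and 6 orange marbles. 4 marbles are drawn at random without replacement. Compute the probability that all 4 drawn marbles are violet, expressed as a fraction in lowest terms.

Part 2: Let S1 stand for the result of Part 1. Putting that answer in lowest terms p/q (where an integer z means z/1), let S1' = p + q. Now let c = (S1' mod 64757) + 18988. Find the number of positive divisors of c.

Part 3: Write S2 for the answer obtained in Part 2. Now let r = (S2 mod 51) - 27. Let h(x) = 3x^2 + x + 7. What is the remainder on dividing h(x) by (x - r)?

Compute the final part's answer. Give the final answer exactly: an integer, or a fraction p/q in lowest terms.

Part 1: total draws C(10,4) = 210; favorable C(4,4) = 1; P = 1/210; answer 1/210
Part 2: S1 = 1/210; threaded value p + q = 211; c = 19199; 19199 = 73 * 263; number of divisors = (1+1) * (1+1) = 4; answer 4
Part 3: S2 = 4; r = -23; remainder = value at the root: 3*(-23)^2 + 1*(-23)^1 + 7 = (1587) + (-23) + (7) = 1571; answer 1571

1571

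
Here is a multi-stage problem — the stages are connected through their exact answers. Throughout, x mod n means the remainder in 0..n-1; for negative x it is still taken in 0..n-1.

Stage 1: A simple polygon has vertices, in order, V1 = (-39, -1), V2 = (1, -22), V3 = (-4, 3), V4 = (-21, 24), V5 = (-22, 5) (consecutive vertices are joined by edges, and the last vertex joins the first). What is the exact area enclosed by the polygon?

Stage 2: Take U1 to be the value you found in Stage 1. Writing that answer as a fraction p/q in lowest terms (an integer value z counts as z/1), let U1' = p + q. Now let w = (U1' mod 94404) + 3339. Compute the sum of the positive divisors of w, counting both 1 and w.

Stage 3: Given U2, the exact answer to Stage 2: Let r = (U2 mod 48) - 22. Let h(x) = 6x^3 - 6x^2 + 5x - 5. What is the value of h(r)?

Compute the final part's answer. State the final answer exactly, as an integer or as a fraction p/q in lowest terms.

Stage 1: cross terms: (-39*-22 - 1*-1)=859, (1*3 - -4*-22)=-85, (-4*24 - -21*3)=-33, (-21*5 - -22*24)=423, (-22*-1 - -39*5)=217; twice the area = |1381| = 1381; area = 1381/2; answer 1381/2
Stage 2: U1 = 1381/2; threaded value p + q = 1383; w = 4722; 4722 = 2 * 3 * 787; sigma = (1 + 2) * (1 + 3) * (1 + 787) = 3 * 4 * 788 = 9456; answer 9456
Stage 3: U2 = 9456; r = -22; 6*(-22)^3 - 6*(-22)^2 + 5*(-22)^1 - 5 = (-63888) + (-2904) + (-110) + (-5) = -66907; answer -66907

-66907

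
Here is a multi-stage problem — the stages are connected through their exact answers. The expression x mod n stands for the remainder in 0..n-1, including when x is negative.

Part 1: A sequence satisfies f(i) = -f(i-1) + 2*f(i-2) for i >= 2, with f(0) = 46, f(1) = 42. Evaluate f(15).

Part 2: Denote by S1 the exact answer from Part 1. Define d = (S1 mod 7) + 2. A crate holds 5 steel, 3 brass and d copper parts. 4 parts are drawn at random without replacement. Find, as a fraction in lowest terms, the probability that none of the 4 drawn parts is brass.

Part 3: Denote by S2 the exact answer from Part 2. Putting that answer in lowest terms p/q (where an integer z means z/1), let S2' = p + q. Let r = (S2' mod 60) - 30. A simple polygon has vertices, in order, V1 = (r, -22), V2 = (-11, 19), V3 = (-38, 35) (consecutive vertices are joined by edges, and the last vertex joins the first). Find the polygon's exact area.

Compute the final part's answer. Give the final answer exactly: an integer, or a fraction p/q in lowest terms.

787/2

Part 1: f(2) = -1*(42) + 2*(46) = 50; iterating: f(2)=50, f(3)=34, f(4)=66, f(5)=2, f(6)=130, f(7)=-126, f(8)=386, f(9)=-638, f(10)=1410, f(11)=-2686, f(12)=5506, f(13)=-10878, f(14)=21890, f(15)=-43646; answer -43646
Part 2: S1 = -43646; d = 8; total draws C(16,4) = 1820; favorable C(13,4) = 715; P = 11/28; answer 11/28
Part 3: S2 = 11/28; threaded value p + q = 39; r = 9; cross terms: (9*19 - -11*-22)=-71, (-11*35 - -38*19)=337, (-38*-22 - 9*35)=521; twice the area = |787| = 787; area = 787/2; answer 787/2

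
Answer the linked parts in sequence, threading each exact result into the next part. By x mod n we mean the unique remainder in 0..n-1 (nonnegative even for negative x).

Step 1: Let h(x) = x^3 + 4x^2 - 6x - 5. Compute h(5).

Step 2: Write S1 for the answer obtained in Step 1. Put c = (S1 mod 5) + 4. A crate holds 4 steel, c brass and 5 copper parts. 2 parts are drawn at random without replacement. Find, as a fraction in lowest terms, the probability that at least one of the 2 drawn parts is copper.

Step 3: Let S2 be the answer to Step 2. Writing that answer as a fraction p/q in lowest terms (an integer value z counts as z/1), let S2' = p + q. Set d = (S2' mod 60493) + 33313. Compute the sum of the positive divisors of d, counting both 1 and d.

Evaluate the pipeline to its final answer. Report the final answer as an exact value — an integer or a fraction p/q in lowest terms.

Step 1: 1*(5)^3 + 4*(5)^2 - 6*(5)^1 - 5 = (125) + (100) + (-30) + (-5) = 190; answer 190
Step 2: S1 = 190; c = 4; total draws C(13,2) = 78; complement C(8,2) = 28; favorable 78 - 28 = 50; P = 25/39; answer 25/39
Step 3: S2 = 25/39; threaded value p + q = 64; d = 33377; 33377 is prime, so its only divisors are 1 and 33377; sigma = 1 + 33377 = 33378; answer 33378

33378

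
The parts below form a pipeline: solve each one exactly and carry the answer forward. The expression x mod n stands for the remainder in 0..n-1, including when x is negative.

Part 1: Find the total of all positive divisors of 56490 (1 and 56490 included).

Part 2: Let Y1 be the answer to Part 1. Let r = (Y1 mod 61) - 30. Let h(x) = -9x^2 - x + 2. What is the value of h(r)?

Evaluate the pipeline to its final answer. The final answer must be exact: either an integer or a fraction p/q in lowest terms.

Part 1: 56490 = 2 * 3 * 5 * 7 * 269; sigma = (1 + 2) * (1 + 3) * (1 + 5) * (1 + 7) * (1 + 269) = 3 * 4 * 6 * 8 * 270 = 155520; answer 155520
Part 2: Y1 = 155520; r = 1; -9*(1)^2 - 1*(1)^1 + 2 = (-9) + (-1) + (2) = -8; answer -8

-8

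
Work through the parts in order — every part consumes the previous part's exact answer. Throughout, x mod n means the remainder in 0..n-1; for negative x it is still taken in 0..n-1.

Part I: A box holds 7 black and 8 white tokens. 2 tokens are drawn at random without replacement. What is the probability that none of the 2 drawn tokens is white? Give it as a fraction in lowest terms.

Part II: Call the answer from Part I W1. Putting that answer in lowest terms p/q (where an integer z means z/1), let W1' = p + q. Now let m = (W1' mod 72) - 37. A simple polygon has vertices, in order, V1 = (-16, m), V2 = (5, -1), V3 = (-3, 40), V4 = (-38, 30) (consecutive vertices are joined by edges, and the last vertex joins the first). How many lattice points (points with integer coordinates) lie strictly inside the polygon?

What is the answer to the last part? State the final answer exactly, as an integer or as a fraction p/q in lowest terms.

1724

Part I: total draws C(15,2) = 105; favorable C(7,2) = 21; P = 1/5; answer 1/5
Part II: W1 = 1/5; threaded value p + q = 6; m = -31; cross terms: (-16*-1 - 5*-31)=171, (5*40 - -3*-1)=197, (-3*30 - -38*40)=1430, (-38*-31 - -16*30)=1658; twice the area = |3456| = 3456; area = 1728; boundary points = 3 + 1 + 5 + 1 = 10; strictly interior points = area - boundary/2 + 1 = 1724; answer 1724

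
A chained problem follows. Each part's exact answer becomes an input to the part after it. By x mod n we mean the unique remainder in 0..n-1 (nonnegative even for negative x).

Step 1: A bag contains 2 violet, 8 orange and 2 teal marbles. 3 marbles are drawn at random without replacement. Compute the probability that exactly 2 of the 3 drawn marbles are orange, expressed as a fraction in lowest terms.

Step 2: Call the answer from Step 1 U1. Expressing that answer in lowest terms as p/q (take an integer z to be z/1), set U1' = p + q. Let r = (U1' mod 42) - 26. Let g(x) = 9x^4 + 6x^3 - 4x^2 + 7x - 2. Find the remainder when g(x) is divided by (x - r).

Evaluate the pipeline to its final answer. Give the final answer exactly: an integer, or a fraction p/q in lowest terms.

Step 1: total draws C(12,3) = 220; favorable C(8,2)*C(4,1) = 112; P = 28/55; answer 28/55
Step 2: U1 = 28/55; threaded value p + q = 83; r = 15; remainder = value at the root: 9*(15)^4 + 6*(15)^3 - 4*(15)^2 + 7*(15)^1 - 2 = (455625) + (20250) + (-900) + (105) + (-2) = 475078; answer 475078

475078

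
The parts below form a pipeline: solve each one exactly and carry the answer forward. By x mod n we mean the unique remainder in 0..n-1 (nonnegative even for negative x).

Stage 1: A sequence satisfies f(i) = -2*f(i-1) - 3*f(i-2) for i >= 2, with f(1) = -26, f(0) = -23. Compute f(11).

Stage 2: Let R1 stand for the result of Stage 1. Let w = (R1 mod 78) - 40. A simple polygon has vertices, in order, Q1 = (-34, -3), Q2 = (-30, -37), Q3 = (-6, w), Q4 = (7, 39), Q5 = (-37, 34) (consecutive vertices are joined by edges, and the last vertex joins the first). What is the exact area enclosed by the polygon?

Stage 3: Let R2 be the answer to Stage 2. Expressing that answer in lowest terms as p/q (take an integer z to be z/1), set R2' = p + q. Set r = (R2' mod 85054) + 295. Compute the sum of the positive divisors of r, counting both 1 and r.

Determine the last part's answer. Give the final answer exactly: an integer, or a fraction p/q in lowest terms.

3072

Stage 1: f(2) = -2*(-26) - 3*(-23) = 121; iterating: f(2)=121, f(3)=-164, f(4)=-35, f(5)=562, f(6)=-1019, f(7)=352, f(8)=2353, f(9)=-5762, f(10)=4465, f(11)=8356; answer 8356
Stage 2: R1 = 8356; w = -30; cross terms: (-34*-37 - -30*-3)=1168, (-30*-30 - -6*-37)=678, (-6*39 - 7*-30)=-24, (7*34 - -37*39)=1681, (-37*-3 - -34*34)=1267; twice the area = |4770| = 4770; area = 2385; answer 2385
Stage 3: R2 = 2385; threaded value p + q = 2386; r = 2681; 2681 = 7 * 383; sigma = (1 + 7) * (1 + 383) = 8 * 384 = 3072; answer 3072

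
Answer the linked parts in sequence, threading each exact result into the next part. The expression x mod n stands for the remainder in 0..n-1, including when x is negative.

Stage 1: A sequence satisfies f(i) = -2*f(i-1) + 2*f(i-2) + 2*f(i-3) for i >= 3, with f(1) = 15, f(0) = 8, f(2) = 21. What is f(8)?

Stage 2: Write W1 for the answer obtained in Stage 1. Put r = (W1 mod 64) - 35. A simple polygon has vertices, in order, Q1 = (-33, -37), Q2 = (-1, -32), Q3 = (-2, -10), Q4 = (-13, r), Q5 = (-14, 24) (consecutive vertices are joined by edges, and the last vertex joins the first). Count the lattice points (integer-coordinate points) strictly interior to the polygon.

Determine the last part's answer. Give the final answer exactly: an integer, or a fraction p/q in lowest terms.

Stage 1: f(3) = -2*(21) + 2*(15) + 2*(8) = 4; iterating: f(3)=4, f(4)=64, f(5)=-78, f(6)=292, f(7)=-612, f(8)=1652; answer 1652
Stage 2: W1 = 1652; r = 17; cross terms: (-33*-32 - -1*-37)=1019, (-1*-10 - -2*-32)=-54, (-2*17 - -13*-10)=-164, (-13*24 - -14*17)=-74, (-14*-37 - -33*24)=1310; twice the area = |2037| = 2037; area = 2037/2; boundary points = 1 + 1 + 1 + 1 + 1 = 5; strictly interior points = area - boundary/2 + 1 = 1017; answer 1017

1017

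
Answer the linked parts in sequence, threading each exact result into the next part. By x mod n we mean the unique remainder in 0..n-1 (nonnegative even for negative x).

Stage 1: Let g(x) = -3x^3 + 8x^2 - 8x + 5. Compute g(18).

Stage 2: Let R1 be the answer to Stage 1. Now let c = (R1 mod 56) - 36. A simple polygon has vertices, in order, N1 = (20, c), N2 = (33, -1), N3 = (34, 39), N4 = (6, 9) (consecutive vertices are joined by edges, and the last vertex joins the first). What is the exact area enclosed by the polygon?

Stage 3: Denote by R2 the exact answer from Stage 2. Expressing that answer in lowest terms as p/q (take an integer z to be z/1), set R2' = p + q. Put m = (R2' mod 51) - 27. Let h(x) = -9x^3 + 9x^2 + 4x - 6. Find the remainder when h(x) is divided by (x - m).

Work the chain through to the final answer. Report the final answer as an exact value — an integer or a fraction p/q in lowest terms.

-4006

Stage 1: -3*(18)^3 + 8*(18)^2 - 8*(18)^1 + 5 = (-17496) + (2592) + (-144) + (5) = -15043; answer -15043
Stage 2: R1 = -15043; c = -15; cross terms: (20*-1 - 33*-15)=475, (33*39 - 34*-1)=1321, (34*9 - 6*39)=72, (6*-15 - 20*9)=-270; twice the area = |1598| = 1598; area = 799; answer 799
Stage 3: R2 = 799; threaded value p + q = 800; m = 8; remainder = value at the root: -9*(8)^3 + 9*(8)^2 + 4*(8)^1 - 6 = (-4608) + (576) + (32) + (-6) = -4006; answer -4006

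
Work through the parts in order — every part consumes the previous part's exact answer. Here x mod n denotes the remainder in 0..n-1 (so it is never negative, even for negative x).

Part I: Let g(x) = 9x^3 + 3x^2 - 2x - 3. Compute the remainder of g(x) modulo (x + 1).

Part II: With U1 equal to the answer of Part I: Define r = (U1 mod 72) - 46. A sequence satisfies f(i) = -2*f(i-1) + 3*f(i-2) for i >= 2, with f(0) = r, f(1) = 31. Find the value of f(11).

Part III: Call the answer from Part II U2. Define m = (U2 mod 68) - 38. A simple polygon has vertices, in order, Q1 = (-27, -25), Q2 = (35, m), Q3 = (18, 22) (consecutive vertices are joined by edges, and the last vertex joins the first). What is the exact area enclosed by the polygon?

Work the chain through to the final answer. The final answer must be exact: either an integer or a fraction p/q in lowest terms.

Part I: remainder = value at the root: 9*(-1)^3 + 3*(-1)^2 - 2*(-1)^1 - 3 = (-9) + (3) + (2) + (-3) = -7; answer -7
Part II: U1 = -7; r = 19; f(2) = -2*(31) + 3*(19) = -5; iterating: f(2)=-5, f(3)=103, f(4)=-221, f(5)=751, f(6)=-2165, f(7)=6583, f(8)=-19661, f(9)=59071, f(10)=-177125, f(11)=531463; answer 531463
Part III: U2 = 531463; m = 5; cross terms: (-27*5 - 35*-25)=740, (35*22 - 18*5)=680, (18*-25 - -27*22)=144; twice the area = |1564| = 1564; area = 782; answer 782

782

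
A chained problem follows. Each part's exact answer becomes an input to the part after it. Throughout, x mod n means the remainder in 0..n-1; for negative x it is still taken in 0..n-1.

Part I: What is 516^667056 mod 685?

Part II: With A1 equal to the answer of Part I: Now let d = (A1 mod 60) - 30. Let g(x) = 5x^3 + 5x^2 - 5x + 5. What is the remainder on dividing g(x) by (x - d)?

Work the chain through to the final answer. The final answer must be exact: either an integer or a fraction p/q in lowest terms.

7210

Part I: squarings mod 685: 516^1=516, 516^2=476, 516^4=526, 516^8=621, 516^16=671, 516^32=196, 516^64=56, 516^128=396, 516^256=636, 516^512=346, 516^1024=526, 516^2048=621, 516^4096=671, 516^8192=196, 516^16384=56, 516^32768=396, 516^65536=636, 516^131072=346, 516^262144=526, 516^524288=621; 516^667056 = 516^16 * 516^32 * 516^128 * 516^256 * 516^1024 * 516^2048 * 516^8192 * 516^131072 * 516^524288 = 461 (mod 685); answer 461
Part II: A1 = 461; d = 11; remainder = value at the root: 5*(11)^3 + 5*(11)^2 - 5*(11)^1 + 5 = (6655) + (605) + (-55) + (5) = 7210; answer 7210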